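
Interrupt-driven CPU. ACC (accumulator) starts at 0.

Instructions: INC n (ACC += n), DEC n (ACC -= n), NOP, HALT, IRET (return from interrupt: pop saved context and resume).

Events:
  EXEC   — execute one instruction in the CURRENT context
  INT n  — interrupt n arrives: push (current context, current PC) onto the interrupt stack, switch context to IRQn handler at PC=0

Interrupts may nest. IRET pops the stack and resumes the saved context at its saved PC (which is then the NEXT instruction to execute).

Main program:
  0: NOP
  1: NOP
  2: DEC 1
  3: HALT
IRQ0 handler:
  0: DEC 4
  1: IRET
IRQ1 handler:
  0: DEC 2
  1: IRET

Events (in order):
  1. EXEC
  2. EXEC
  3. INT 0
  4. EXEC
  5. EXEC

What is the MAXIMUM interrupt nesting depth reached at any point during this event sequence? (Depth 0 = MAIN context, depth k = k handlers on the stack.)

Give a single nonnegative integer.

Event 1 (EXEC): [MAIN] PC=0: NOP [depth=0]
Event 2 (EXEC): [MAIN] PC=1: NOP [depth=0]
Event 3 (INT 0): INT 0 arrives: push (MAIN, PC=2), enter IRQ0 at PC=0 (depth now 1) [depth=1]
Event 4 (EXEC): [IRQ0] PC=0: DEC 4 -> ACC=-4 [depth=1]
Event 5 (EXEC): [IRQ0] PC=1: IRET -> resume MAIN at PC=2 (depth now 0) [depth=0]
Max depth observed: 1

Answer: 1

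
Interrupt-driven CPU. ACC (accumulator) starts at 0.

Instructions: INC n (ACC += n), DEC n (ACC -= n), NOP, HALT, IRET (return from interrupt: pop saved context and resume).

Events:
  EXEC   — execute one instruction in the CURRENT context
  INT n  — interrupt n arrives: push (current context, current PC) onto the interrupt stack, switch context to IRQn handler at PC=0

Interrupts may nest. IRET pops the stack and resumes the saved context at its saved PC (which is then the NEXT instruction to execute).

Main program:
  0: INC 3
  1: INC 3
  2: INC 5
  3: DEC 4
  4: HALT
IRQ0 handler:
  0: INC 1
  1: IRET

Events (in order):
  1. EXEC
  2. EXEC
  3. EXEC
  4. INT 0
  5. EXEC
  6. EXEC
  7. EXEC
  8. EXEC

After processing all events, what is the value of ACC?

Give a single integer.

Event 1 (EXEC): [MAIN] PC=0: INC 3 -> ACC=3
Event 2 (EXEC): [MAIN] PC=1: INC 3 -> ACC=6
Event 3 (EXEC): [MAIN] PC=2: INC 5 -> ACC=11
Event 4 (INT 0): INT 0 arrives: push (MAIN, PC=3), enter IRQ0 at PC=0 (depth now 1)
Event 5 (EXEC): [IRQ0] PC=0: INC 1 -> ACC=12
Event 6 (EXEC): [IRQ0] PC=1: IRET -> resume MAIN at PC=3 (depth now 0)
Event 7 (EXEC): [MAIN] PC=3: DEC 4 -> ACC=8
Event 8 (EXEC): [MAIN] PC=4: HALT

Answer: 8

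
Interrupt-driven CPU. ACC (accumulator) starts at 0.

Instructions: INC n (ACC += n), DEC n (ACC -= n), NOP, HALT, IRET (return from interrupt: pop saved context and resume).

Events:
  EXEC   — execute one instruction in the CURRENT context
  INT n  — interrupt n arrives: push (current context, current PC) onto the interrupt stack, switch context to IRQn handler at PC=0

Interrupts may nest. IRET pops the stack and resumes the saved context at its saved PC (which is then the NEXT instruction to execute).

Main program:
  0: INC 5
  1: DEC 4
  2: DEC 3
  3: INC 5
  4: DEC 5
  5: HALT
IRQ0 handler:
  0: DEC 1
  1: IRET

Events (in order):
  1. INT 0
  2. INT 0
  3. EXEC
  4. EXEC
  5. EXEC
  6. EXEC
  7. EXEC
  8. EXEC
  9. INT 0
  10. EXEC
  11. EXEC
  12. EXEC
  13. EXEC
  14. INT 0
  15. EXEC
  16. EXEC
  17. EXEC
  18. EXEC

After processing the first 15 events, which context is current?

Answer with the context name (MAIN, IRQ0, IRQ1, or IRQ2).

Event 1 (INT 0): INT 0 arrives: push (MAIN, PC=0), enter IRQ0 at PC=0 (depth now 1)
Event 2 (INT 0): INT 0 arrives: push (IRQ0, PC=0), enter IRQ0 at PC=0 (depth now 2)
Event 3 (EXEC): [IRQ0] PC=0: DEC 1 -> ACC=-1
Event 4 (EXEC): [IRQ0] PC=1: IRET -> resume IRQ0 at PC=0 (depth now 1)
Event 5 (EXEC): [IRQ0] PC=0: DEC 1 -> ACC=-2
Event 6 (EXEC): [IRQ0] PC=1: IRET -> resume MAIN at PC=0 (depth now 0)
Event 7 (EXEC): [MAIN] PC=0: INC 5 -> ACC=3
Event 8 (EXEC): [MAIN] PC=1: DEC 4 -> ACC=-1
Event 9 (INT 0): INT 0 arrives: push (MAIN, PC=2), enter IRQ0 at PC=0 (depth now 1)
Event 10 (EXEC): [IRQ0] PC=0: DEC 1 -> ACC=-2
Event 11 (EXEC): [IRQ0] PC=1: IRET -> resume MAIN at PC=2 (depth now 0)
Event 12 (EXEC): [MAIN] PC=2: DEC 3 -> ACC=-5
Event 13 (EXEC): [MAIN] PC=3: INC 5 -> ACC=0
Event 14 (INT 0): INT 0 arrives: push (MAIN, PC=4), enter IRQ0 at PC=0 (depth now 1)
Event 15 (EXEC): [IRQ0] PC=0: DEC 1 -> ACC=-1

Answer: IRQ0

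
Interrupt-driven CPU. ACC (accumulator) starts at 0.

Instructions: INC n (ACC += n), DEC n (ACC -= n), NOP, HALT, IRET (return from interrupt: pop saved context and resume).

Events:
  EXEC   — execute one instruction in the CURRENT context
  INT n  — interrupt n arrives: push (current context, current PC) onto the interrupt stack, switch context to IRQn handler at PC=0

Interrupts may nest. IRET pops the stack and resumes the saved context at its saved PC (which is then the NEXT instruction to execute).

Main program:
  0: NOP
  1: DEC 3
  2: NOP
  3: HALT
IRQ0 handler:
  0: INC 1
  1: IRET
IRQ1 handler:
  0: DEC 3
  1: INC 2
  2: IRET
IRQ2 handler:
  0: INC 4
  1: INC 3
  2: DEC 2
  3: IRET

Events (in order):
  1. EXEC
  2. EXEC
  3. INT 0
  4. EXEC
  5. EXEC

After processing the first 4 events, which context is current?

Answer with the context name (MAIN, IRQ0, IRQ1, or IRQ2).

Answer: IRQ0

Derivation:
Event 1 (EXEC): [MAIN] PC=0: NOP
Event 2 (EXEC): [MAIN] PC=1: DEC 3 -> ACC=-3
Event 3 (INT 0): INT 0 arrives: push (MAIN, PC=2), enter IRQ0 at PC=0 (depth now 1)
Event 4 (EXEC): [IRQ0] PC=0: INC 1 -> ACC=-2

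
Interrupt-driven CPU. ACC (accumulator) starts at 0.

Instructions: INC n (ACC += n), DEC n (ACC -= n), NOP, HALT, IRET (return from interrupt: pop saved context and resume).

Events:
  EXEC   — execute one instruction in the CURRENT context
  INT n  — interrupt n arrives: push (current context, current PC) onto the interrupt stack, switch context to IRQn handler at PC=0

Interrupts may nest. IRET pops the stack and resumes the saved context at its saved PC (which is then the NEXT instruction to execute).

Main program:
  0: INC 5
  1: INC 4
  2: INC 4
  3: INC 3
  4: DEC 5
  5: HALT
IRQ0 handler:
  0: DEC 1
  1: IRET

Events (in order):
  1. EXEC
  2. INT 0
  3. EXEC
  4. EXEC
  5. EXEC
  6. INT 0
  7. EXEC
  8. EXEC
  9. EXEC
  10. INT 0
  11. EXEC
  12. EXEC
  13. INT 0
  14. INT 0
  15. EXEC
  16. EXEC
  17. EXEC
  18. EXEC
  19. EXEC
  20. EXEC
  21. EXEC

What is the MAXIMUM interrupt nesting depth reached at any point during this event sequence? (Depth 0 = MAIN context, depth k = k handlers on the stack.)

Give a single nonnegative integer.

Answer: 2

Derivation:
Event 1 (EXEC): [MAIN] PC=0: INC 5 -> ACC=5 [depth=0]
Event 2 (INT 0): INT 0 arrives: push (MAIN, PC=1), enter IRQ0 at PC=0 (depth now 1) [depth=1]
Event 3 (EXEC): [IRQ0] PC=0: DEC 1 -> ACC=4 [depth=1]
Event 4 (EXEC): [IRQ0] PC=1: IRET -> resume MAIN at PC=1 (depth now 0) [depth=0]
Event 5 (EXEC): [MAIN] PC=1: INC 4 -> ACC=8 [depth=0]
Event 6 (INT 0): INT 0 arrives: push (MAIN, PC=2), enter IRQ0 at PC=0 (depth now 1) [depth=1]
Event 7 (EXEC): [IRQ0] PC=0: DEC 1 -> ACC=7 [depth=1]
Event 8 (EXEC): [IRQ0] PC=1: IRET -> resume MAIN at PC=2 (depth now 0) [depth=0]
Event 9 (EXEC): [MAIN] PC=2: INC 4 -> ACC=11 [depth=0]
Event 10 (INT 0): INT 0 arrives: push (MAIN, PC=3), enter IRQ0 at PC=0 (depth now 1) [depth=1]
Event 11 (EXEC): [IRQ0] PC=0: DEC 1 -> ACC=10 [depth=1]
Event 12 (EXEC): [IRQ0] PC=1: IRET -> resume MAIN at PC=3 (depth now 0) [depth=0]
Event 13 (INT 0): INT 0 arrives: push (MAIN, PC=3), enter IRQ0 at PC=0 (depth now 1) [depth=1]
Event 14 (INT 0): INT 0 arrives: push (IRQ0, PC=0), enter IRQ0 at PC=0 (depth now 2) [depth=2]
Event 15 (EXEC): [IRQ0] PC=0: DEC 1 -> ACC=9 [depth=2]
Event 16 (EXEC): [IRQ0] PC=1: IRET -> resume IRQ0 at PC=0 (depth now 1) [depth=1]
Event 17 (EXEC): [IRQ0] PC=0: DEC 1 -> ACC=8 [depth=1]
Event 18 (EXEC): [IRQ0] PC=1: IRET -> resume MAIN at PC=3 (depth now 0) [depth=0]
Event 19 (EXEC): [MAIN] PC=3: INC 3 -> ACC=11 [depth=0]
Event 20 (EXEC): [MAIN] PC=4: DEC 5 -> ACC=6 [depth=0]
Event 21 (EXEC): [MAIN] PC=5: HALT [depth=0]
Max depth observed: 2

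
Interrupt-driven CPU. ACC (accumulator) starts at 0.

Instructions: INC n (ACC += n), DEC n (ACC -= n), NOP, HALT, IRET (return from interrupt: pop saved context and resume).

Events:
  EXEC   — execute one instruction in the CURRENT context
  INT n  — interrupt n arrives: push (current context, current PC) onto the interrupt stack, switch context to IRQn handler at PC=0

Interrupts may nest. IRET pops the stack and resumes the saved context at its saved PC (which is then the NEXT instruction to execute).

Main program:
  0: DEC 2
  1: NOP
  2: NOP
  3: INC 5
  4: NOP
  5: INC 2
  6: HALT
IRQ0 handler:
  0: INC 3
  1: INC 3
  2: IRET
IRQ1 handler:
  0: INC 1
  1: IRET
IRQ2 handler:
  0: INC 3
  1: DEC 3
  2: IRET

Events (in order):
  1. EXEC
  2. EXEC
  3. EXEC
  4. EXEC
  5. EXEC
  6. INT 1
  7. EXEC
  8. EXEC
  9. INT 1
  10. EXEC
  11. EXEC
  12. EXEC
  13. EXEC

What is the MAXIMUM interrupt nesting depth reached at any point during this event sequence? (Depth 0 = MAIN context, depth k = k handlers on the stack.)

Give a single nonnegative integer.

Answer: 1

Derivation:
Event 1 (EXEC): [MAIN] PC=0: DEC 2 -> ACC=-2 [depth=0]
Event 2 (EXEC): [MAIN] PC=1: NOP [depth=0]
Event 3 (EXEC): [MAIN] PC=2: NOP [depth=0]
Event 4 (EXEC): [MAIN] PC=3: INC 5 -> ACC=3 [depth=0]
Event 5 (EXEC): [MAIN] PC=4: NOP [depth=0]
Event 6 (INT 1): INT 1 arrives: push (MAIN, PC=5), enter IRQ1 at PC=0 (depth now 1) [depth=1]
Event 7 (EXEC): [IRQ1] PC=0: INC 1 -> ACC=4 [depth=1]
Event 8 (EXEC): [IRQ1] PC=1: IRET -> resume MAIN at PC=5 (depth now 0) [depth=0]
Event 9 (INT 1): INT 1 arrives: push (MAIN, PC=5), enter IRQ1 at PC=0 (depth now 1) [depth=1]
Event 10 (EXEC): [IRQ1] PC=0: INC 1 -> ACC=5 [depth=1]
Event 11 (EXEC): [IRQ1] PC=1: IRET -> resume MAIN at PC=5 (depth now 0) [depth=0]
Event 12 (EXEC): [MAIN] PC=5: INC 2 -> ACC=7 [depth=0]
Event 13 (EXEC): [MAIN] PC=6: HALT [depth=0]
Max depth observed: 1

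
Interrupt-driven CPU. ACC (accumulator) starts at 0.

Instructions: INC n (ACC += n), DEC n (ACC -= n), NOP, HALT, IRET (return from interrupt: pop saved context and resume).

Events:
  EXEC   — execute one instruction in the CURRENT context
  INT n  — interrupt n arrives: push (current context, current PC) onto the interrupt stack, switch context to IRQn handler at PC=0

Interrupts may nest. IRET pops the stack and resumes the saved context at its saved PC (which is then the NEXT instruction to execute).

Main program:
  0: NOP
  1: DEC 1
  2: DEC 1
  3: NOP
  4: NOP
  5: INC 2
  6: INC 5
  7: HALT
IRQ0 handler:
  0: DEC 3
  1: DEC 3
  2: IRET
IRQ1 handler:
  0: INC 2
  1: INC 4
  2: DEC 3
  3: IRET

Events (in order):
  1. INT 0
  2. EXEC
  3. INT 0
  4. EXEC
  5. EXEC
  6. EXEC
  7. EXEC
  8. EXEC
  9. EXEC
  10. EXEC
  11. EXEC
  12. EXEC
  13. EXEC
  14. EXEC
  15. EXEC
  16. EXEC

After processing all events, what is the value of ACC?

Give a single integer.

Answer: -7

Derivation:
Event 1 (INT 0): INT 0 arrives: push (MAIN, PC=0), enter IRQ0 at PC=0 (depth now 1)
Event 2 (EXEC): [IRQ0] PC=0: DEC 3 -> ACC=-3
Event 3 (INT 0): INT 0 arrives: push (IRQ0, PC=1), enter IRQ0 at PC=0 (depth now 2)
Event 4 (EXEC): [IRQ0] PC=0: DEC 3 -> ACC=-6
Event 5 (EXEC): [IRQ0] PC=1: DEC 3 -> ACC=-9
Event 6 (EXEC): [IRQ0] PC=2: IRET -> resume IRQ0 at PC=1 (depth now 1)
Event 7 (EXEC): [IRQ0] PC=1: DEC 3 -> ACC=-12
Event 8 (EXEC): [IRQ0] PC=2: IRET -> resume MAIN at PC=0 (depth now 0)
Event 9 (EXEC): [MAIN] PC=0: NOP
Event 10 (EXEC): [MAIN] PC=1: DEC 1 -> ACC=-13
Event 11 (EXEC): [MAIN] PC=2: DEC 1 -> ACC=-14
Event 12 (EXEC): [MAIN] PC=3: NOP
Event 13 (EXEC): [MAIN] PC=4: NOP
Event 14 (EXEC): [MAIN] PC=5: INC 2 -> ACC=-12
Event 15 (EXEC): [MAIN] PC=6: INC 5 -> ACC=-7
Event 16 (EXEC): [MAIN] PC=7: HALT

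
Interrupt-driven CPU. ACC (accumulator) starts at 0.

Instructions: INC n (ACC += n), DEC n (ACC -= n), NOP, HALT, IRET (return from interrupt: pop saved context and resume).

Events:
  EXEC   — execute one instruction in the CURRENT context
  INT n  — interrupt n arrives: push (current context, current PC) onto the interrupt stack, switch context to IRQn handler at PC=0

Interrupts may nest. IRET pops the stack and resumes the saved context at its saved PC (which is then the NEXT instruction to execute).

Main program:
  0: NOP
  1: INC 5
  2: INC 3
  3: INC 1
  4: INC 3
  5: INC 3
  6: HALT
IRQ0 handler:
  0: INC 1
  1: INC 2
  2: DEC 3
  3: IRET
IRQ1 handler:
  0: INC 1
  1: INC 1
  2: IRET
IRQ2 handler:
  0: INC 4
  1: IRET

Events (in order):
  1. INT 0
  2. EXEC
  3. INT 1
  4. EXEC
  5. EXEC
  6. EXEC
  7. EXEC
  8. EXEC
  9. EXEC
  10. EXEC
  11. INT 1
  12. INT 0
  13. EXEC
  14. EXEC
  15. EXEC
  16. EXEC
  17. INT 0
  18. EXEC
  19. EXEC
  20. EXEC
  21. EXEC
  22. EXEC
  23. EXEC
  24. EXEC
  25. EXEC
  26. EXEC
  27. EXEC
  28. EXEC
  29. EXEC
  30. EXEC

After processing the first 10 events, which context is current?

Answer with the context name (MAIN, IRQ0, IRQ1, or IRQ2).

Event 1 (INT 0): INT 0 arrives: push (MAIN, PC=0), enter IRQ0 at PC=0 (depth now 1)
Event 2 (EXEC): [IRQ0] PC=0: INC 1 -> ACC=1
Event 3 (INT 1): INT 1 arrives: push (IRQ0, PC=1), enter IRQ1 at PC=0 (depth now 2)
Event 4 (EXEC): [IRQ1] PC=0: INC 1 -> ACC=2
Event 5 (EXEC): [IRQ1] PC=1: INC 1 -> ACC=3
Event 6 (EXEC): [IRQ1] PC=2: IRET -> resume IRQ0 at PC=1 (depth now 1)
Event 7 (EXEC): [IRQ0] PC=1: INC 2 -> ACC=5
Event 8 (EXEC): [IRQ0] PC=2: DEC 3 -> ACC=2
Event 9 (EXEC): [IRQ0] PC=3: IRET -> resume MAIN at PC=0 (depth now 0)
Event 10 (EXEC): [MAIN] PC=0: NOP

Answer: MAIN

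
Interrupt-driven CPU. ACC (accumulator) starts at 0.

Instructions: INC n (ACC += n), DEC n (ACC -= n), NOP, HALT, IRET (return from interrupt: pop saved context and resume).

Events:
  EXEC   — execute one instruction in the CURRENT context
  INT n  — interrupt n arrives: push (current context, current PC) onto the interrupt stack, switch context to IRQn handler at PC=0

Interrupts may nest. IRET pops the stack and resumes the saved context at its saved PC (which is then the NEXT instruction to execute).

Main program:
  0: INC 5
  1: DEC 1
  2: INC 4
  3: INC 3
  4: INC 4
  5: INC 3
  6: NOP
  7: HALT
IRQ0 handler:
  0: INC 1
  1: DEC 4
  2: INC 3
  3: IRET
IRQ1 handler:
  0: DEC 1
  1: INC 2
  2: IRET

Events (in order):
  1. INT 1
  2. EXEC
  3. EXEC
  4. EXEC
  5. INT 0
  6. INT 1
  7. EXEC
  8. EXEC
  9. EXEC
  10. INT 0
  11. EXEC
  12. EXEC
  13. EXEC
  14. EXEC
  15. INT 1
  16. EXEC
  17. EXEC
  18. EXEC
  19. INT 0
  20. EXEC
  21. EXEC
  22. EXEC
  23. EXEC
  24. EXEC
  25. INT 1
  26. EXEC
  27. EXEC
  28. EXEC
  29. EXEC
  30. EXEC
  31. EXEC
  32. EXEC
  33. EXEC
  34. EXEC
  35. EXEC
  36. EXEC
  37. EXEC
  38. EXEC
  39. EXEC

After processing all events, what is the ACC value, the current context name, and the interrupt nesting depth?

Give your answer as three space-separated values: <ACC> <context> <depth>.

Event 1 (INT 1): INT 1 arrives: push (MAIN, PC=0), enter IRQ1 at PC=0 (depth now 1)
Event 2 (EXEC): [IRQ1] PC=0: DEC 1 -> ACC=-1
Event 3 (EXEC): [IRQ1] PC=1: INC 2 -> ACC=1
Event 4 (EXEC): [IRQ1] PC=2: IRET -> resume MAIN at PC=0 (depth now 0)
Event 5 (INT 0): INT 0 arrives: push (MAIN, PC=0), enter IRQ0 at PC=0 (depth now 1)
Event 6 (INT 1): INT 1 arrives: push (IRQ0, PC=0), enter IRQ1 at PC=0 (depth now 2)
Event 7 (EXEC): [IRQ1] PC=0: DEC 1 -> ACC=0
Event 8 (EXEC): [IRQ1] PC=1: INC 2 -> ACC=2
Event 9 (EXEC): [IRQ1] PC=2: IRET -> resume IRQ0 at PC=0 (depth now 1)
Event 10 (INT 0): INT 0 arrives: push (IRQ0, PC=0), enter IRQ0 at PC=0 (depth now 2)
Event 11 (EXEC): [IRQ0] PC=0: INC 1 -> ACC=3
Event 12 (EXEC): [IRQ0] PC=1: DEC 4 -> ACC=-1
Event 13 (EXEC): [IRQ0] PC=2: INC 3 -> ACC=2
Event 14 (EXEC): [IRQ0] PC=3: IRET -> resume IRQ0 at PC=0 (depth now 1)
Event 15 (INT 1): INT 1 arrives: push (IRQ0, PC=0), enter IRQ1 at PC=0 (depth now 2)
Event 16 (EXEC): [IRQ1] PC=0: DEC 1 -> ACC=1
Event 17 (EXEC): [IRQ1] PC=1: INC 2 -> ACC=3
Event 18 (EXEC): [IRQ1] PC=2: IRET -> resume IRQ0 at PC=0 (depth now 1)
Event 19 (INT 0): INT 0 arrives: push (IRQ0, PC=0), enter IRQ0 at PC=0 (depth now 2)
Event 20 (EXEC): [IRQ0] PC=0: INC 1 -> ACC=4
Event 21 (EXEC): [IRQ0] PC=1: DEC 4 -> ACC=0
Event 22 (EXEC): [IRQ0] PC=2: INC 3 -> ACC=3
Event 23 (EXEC): [IRQ0] PC=3: IRET -> resume IRQ0 at PC=0 (depth now 1)
Event 24 (EXEC): [IRQ0] PC=0: INC 1 -> ACC=4
Event 25 (INT 1): INT 1 arrives: push (IRQ0, PC=1), enter IRQ1 at PC=0 (depth now 2)
Event 26 (EXEC): [IRQ1] PC=0: DEC 1 -> ACC=3
Event 27 (EXEC): [IRQ1] PC=1: INC 2 -> ACC=5
Event 28 (EXEC): [IRQ1] PC=2: IRET -> resume IRQ0 at PC=1 (depth now 1)
Event 29 (EXEC): [IRQ0] PC=1: DEC 4 -> ACC=1
Event 30 (EXEC): [IRQ0] PC=2: INC 3 -> ACC=4
Event 31 (EXEC): [IRQ0] PC=3: IRET -> resume MAIN at PC=0 (depth now 0)
Event 32 (EXEC): [MAIN] PC=0: INC 5 -> ACC=9
Event 33 (EXEC): [MAIN] PC=1: DEC 1 -> ACC=8
Event 34 (EXEC): [MAIN] PC=2: INC 4 -> ACC=12
Event 35 (EXEC): [MAIN] PC=3: INC 3 -> ACC=15
Event 36 (EXEC): [MAIN] PC=4: INC 4 -> ACC=19
Event 37 (EXEC): [MAIN] PC=5: INC 3 -> ACC=22
Event 38 (EXEC): [MAIN] PC=6: NOP
Event 39 (EXEC): [MAIN] PC=7: HALT

Answer: 22 MAIN 0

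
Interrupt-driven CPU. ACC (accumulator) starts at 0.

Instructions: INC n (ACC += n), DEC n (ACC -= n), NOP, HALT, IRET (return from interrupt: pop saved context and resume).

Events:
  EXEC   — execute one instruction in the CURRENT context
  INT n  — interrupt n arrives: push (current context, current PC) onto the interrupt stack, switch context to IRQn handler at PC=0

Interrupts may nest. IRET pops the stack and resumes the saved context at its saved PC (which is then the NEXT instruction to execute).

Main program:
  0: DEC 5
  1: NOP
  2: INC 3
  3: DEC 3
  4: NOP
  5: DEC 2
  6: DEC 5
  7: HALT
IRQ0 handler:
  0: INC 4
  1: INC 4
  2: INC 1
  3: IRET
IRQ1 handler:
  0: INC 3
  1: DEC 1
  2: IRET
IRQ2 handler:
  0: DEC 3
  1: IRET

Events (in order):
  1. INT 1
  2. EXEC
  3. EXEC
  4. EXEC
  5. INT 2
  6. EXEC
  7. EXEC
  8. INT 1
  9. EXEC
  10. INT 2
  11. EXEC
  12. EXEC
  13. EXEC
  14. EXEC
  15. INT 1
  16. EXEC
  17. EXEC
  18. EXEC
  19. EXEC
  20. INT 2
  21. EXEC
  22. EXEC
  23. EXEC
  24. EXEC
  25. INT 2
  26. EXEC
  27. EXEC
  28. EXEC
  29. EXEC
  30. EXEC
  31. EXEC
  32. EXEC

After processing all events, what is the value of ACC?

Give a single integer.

Event 1 (INT 1): INT 1 arrives: push (MAIN, PC=0), enter IRQ1 at PC=0 (depth now 1)
Event 2 (EXEC): [IRQ1] PC=0: INC 3 -> ACC=3
Event 3 (EXEC): [IRQ1] PC=1: DEC 1 -> ACC=2
Event 4 (EXEC): [IRQ1] PC=2: IRET -> resume MAIN at PC=0 (depth now 0)
Event 5 (INT 2): INT 2 arrives: push (MAIN, PC=0), enter IRQ2 at PC=0 (depth now 1)
Event 6 (EXEC): [IRQ2] PC=0: DEC 3 -> ACC=-1
Event 7 (EXEC): [IRQ2] PC=1: IRET -> resume MAIN at PC=0 (depth now 0)
Event 8 (INT 1): INT 1 arrives: push (MAIN, PC=0), enter IRQ1 at PC=0 (depth now 1)
Event 9 (EXEC): [IRQ1] PC=0: INC 3 -> ACC=2
Event 10 (INT 2): INT 2 arrives: push (IRQ1, PC=1), enter IRQ2 at PC=0 (depth now 2)
Event 11 (EXEC): [IRQ2] PC=0: DEC 3 -> ACC=-1
Event 12 (EXEC): [IRQ2] PC=1: IRET -> resume IRQ1 at PC=1 (depth now 1)
Event 13 (EXEC): [IRQ1] PC=1: DEC 1 -> ACC=-2
Event 14 (EXEC): [IRQ1] PC=2: IRET -> resume MAIN at PC=0 (depth now 0)
Event 15 (INT 1): INT 1 arrives: push (MAIN, PC=0), enter IRQ1 at PC=0 (depth now 1)
Event 16 (EXEC): [IRQ1] PC=0: INC 3 -> ACC=1
Event 17 (EXEC): [IRQ1] PC=1: DEC 1 -> ACC=0
Event 18 (EXEC): [IRQ1] PC=2: IRET -> resume MAIN at PC=0 (depth now 0)
Event 19 (EXEC): [MAIN] PC=0: DEC 5 -> ACC=-5
Event 20 (INT 2): INT 2 arrives: push (MAIN, PC=1), enter IRQ2 at PC=0 (depth now 1)
Event 21 (EXEC): [IRQ2] PC=0: DEC 3 -> ACC=-8
Event 22 (EXEC): [IRQ2] PC=1: IRET -> resume MAIN at PC=1 (depth now 0)
Event 23 (EXEC): [MAIN] PC=1: NOP
Event 24 (EXEC): [MAIN] PC=2: INC 3 -> ACC=-5
Event 25 (INT 2): INT 2 arrives: push (MAIN, PC=3), enter IRQ2 at PC=0 (depth now 1)
Event 26 (EXEC): [IRQ2] PC=0: DEC 3 -> ACC=-8
Event 27 (EXEC): [IRQ2] PC=1: IRET -> resume MAIN at PC=3 (depth now 0)
Event 28 (EXEC): [MAIN] PC=3: DEC 3 -> ACC=-11
Event 29 (EXEC): [MAIN] PC=4: NOP
Event 30 (EXEC): [MAIN] PC=5: DEC 2 -> ACC=-13
Event 31 (EXEC): [MAIN] PC=6: DEC 5 -> ACC=-18
Event 32 (EXEC): [MAIN] PC=7: HALT

Answer: -18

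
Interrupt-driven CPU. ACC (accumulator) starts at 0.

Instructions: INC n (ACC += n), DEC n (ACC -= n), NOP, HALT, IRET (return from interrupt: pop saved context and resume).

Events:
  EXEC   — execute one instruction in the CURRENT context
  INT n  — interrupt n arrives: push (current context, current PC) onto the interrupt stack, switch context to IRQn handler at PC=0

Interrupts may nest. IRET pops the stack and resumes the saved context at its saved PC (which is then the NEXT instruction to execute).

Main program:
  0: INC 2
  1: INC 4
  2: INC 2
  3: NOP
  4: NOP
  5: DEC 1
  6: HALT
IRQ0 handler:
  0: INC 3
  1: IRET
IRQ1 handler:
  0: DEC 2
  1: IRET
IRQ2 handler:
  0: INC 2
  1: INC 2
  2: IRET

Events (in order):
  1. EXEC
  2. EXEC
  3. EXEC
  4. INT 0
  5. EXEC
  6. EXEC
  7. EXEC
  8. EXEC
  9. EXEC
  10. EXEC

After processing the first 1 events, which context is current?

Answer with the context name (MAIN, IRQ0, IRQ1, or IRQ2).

Event 1 (EXEC): [MAIN] PC=0: INC 2 -> ACC=2

Answer: MAIN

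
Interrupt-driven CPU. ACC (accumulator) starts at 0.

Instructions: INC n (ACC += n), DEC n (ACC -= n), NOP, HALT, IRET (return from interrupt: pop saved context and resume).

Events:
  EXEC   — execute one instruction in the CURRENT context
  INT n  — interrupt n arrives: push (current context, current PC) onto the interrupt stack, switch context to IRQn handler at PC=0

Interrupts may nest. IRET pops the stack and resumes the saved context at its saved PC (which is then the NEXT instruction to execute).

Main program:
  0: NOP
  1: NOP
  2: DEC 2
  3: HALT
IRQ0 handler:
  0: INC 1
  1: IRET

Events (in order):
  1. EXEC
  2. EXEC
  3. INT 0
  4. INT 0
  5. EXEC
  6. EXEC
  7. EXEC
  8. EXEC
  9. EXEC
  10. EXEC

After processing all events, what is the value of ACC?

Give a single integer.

Event 1 (EXEC): [MAIN] PC=0: NOP
Event 2 (EXEC): [MAIN] PC=1: NOP
Event 3 (INT 0): INT 0 arrives: push (MAIN, PC=2), enter IRQ0 at PC=0 (depth now 1)
Event 4 (INT 0): INT 0 arrives: push (IRQ0, PC=0), enter IRQ0 at PC=0 (depth now 2)
Event 5 (EXEC): [IRQ0] PC=0: INC 1 -> ACC=1
Event 6 (EXEC): [IRQ0] PC=1: IRET -> resume IRQ0 at PC=0 (depth now 1)
Event 7 (EXEC): [IRQ0] PC=0: INC 1 -> ACC=2
Event 8 (EXEC): [IRQ0] PC=1: IRET -> resume MAIN at PC=2 (depth now 0)
Event 9 (EXEC): [MAIN] PC=2: DEC 2 -> ACC=0
Event 10 (EXEC): [MAIN] PC=3: HALT

Answer: 0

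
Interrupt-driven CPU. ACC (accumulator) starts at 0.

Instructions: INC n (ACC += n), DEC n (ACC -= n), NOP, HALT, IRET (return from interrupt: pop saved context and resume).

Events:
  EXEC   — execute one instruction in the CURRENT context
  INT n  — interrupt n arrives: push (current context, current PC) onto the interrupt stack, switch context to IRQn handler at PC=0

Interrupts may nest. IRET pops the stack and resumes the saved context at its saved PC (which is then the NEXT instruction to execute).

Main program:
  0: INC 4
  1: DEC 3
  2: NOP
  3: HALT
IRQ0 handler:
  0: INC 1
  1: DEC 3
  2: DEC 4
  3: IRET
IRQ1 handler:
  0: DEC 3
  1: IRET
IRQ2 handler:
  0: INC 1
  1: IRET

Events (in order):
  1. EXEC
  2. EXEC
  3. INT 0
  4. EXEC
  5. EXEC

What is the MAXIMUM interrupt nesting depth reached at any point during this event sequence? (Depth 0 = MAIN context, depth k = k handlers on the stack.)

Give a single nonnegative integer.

Answer: 1

Derivation:
Event 1 (EXEC): [MAIN] PC=0: INC 4 -> ACC=4 [depth=0]
Event 2 (EXEC): [MAIN] PC=1: DEC 3 -> ACC=1 [depth=0]
Event 3 (INT 0): INT 0 arrives: push (MAIN, PC=2), enter IRQ0 at PC=0 (depth now 1) [depth=1]
Event 4 (EXEC): [IRQ0] PC=0: INC 1 -> ACC=2 [depth=1]
Event 5 (EXEC): [IRQ0] PC=1: DEC 3 -> ACC=-1 [depth=1]
Max depth observed: 1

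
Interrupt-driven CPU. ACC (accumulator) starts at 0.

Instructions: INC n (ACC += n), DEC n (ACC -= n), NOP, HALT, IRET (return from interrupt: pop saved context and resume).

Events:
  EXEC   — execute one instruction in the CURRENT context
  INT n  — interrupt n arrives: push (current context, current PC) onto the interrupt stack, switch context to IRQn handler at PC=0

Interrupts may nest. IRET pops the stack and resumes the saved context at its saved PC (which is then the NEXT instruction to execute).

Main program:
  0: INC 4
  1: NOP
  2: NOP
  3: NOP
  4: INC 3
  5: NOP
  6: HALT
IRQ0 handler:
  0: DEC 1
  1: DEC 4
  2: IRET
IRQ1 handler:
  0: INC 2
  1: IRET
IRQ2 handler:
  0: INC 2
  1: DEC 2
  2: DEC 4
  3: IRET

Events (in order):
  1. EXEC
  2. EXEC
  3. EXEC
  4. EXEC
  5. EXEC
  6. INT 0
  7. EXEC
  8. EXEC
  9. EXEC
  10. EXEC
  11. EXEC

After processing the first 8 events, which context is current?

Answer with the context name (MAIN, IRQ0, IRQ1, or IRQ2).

Answer: IRQ0

Derivation:
Event 1 (EXEC): [MAIN] PC=0: INC 4 -> ACC=4
Event 2 (EXEC): [MAIN] PC=1: NOP
Event 3 (EXEC): [MAIN] PC=2: NOP
Event 4 (EXEC): [MAIN] PC=3: NOP
Event 5 (EXEC): [MAIN] PC=4: INC 3 -> ACC=7
Event 6 (INT 0): INT 0 arrives: push (MAIN, PC=5), enter IRQ0 at PC=0 (depth now 1)
Event 7 (EXEC): [IRQ0] PC=0: DEC 1 -> ACC=6
Event 8 (EXEC): [IRQ0] PC=1: DEC 4 -> ACC=2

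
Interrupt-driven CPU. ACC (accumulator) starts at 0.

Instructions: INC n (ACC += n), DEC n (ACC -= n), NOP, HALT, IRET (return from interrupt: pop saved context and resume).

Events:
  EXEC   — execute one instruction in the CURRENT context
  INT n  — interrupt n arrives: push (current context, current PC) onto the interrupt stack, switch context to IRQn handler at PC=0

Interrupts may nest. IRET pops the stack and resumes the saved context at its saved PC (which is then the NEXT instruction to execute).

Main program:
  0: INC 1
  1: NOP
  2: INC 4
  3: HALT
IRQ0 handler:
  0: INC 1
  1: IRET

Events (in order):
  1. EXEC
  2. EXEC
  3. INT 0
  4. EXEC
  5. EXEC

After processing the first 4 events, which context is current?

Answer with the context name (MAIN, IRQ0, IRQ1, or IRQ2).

Event 1 (EXEC): [MAIN] PC=0: INC 1 -> ACC=1
Event 2 (EXEC): [MAIN] PC=1: NOP
Event 3 (INT 0): INT 0 arrives: push (MAIN, PC=2), enter IRQ0 at PC=0 (depth now 1)
Event 4 (EXEC): [IRQ0] PC=0: INC 1 -> ACC=2

Answer: IRQ0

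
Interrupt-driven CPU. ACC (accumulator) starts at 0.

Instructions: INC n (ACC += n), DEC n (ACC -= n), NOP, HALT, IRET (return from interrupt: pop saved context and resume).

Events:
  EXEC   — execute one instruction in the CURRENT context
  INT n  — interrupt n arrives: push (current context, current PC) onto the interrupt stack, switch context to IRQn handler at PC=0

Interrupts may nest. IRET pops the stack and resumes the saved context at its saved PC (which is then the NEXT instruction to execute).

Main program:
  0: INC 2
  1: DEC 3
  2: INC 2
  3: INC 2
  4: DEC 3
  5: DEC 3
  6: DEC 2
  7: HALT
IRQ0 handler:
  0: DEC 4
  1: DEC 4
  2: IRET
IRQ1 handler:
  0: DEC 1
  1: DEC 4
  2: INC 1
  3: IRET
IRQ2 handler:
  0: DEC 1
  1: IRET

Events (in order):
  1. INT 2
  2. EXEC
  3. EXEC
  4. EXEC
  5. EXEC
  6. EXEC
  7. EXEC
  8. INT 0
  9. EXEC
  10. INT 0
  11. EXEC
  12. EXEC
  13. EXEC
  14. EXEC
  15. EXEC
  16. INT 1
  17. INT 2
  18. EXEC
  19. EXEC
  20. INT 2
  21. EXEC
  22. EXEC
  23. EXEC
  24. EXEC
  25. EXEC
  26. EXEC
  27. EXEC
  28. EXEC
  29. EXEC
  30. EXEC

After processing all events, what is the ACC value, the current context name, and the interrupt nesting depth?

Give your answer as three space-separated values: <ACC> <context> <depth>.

Event 1 (INT 2): INT 2 arrives: push (MAIN, PC=0), enter IRQ2 at PC=0 (depth now 1)
Event 2 (EXEC): [IRQ2] PC=0: DEC 1 -> ACC=-1
Event 3 (EXEC): [IRQ2] PC=1: IRET -> resume MAIN at PC=0 (depth now 0)
Event 4 (EXEC): [MAIN] PC=0: INC 2 -> ACC=1
Event 5 (EXEC): [MAIN] PC=1: DEC 3 -> ACC=-2
Event 6 (EXEC): [MAIN] PC=2: INC 2 -> ACC=0
Event 7 (EXEC): [MAIN] PC=3: INC 2 -> ACC=2
Event 8 (INT 0): INT 0 arrives: push (MAIN, PC=4), enter IRQ0 at PC=0 (depth now 1)
Event 9 (EXEC): [IRQ0] PC=0: DEC 4 -> ACC=-2
Event 10 (INT 0): INT 0 arrives: push (IRQ0, PC=1), enter IRQ0 at PC=0 (depth now 2)
Event 11 (EXEC): [IRQ0] PC=0: DEC 4 -> ACC=-6
Event 12 (EXEC): [IRQ0] PC=1: DEC 4 -> ACC=-10
Event 13 (EXEC): [IRQ0] PC=2: IRET -> resume IRQ0 at PC=1 (depth now 1)
Event 14 (EXEC): [IRQ0] PC=1: DEC 4 -> ACC=-14
Event 15 (EXEC): [IRQ0] PC=2: IRET -> resume MAIN at PC=4 (depth now 0)
Event 16 (INT 1): INT 1 arrives: push (MAIN, PC=4), enter IRQ1 at PC=0 (depth now 1)
Event 17 (INT 2): INT 2 arrives: push (IRQ1, PC=0), enter IRQ2 at PC=0 (depth now 2)
Event 18 (EXEC): [IRQ2] PC=0: DEC 1 -> ACC=-15
Event 19 (EXEC): [IRQ2] PC=1: IRET -> resume IRQ1 at PC=0 (depth now 1)
Event 20 (INT 2): INT 2 arrives: push (IRQ1, PC=0), enter IRQ2 at PC=0 (depth now 2)
Event 21 (EXEC): [IRQ2] PC=0: DEC 1 -> ACC=-16
Event 22 (EXEC): [IRQ2] PC=1: IRET -> resume IRQ1 at PC=0 (depth now 1)
Event 23 (EXEC): [IRQ1] PC=0: DEC 1 -> ACC=-17
Event 24 (EXEC): [IRQ1] PC=1: DEC 4 -> ACC=-21
Event 25 (EXEC): [IRQ1] PC=2: INC 1 -> ACC=-20
Event 26 (EXEC): [IRQ1] PC=3: IRET -> resume MAIN at PC=4 (depth now 0)
Event 27 (EXEC): [MAIN] PC=4: DEC 3 -> ACC=-23
Event 28 (EXEC): [MAIN] PC=5: DEC 3 -> ACC=-26
Event 29 (EXEC): [MAIN] PC=6: DEC 2 -> ACC=-28
Event 30 (EXEC): [MAIN] PC=7: HALT

Answer: -28 MAIN 0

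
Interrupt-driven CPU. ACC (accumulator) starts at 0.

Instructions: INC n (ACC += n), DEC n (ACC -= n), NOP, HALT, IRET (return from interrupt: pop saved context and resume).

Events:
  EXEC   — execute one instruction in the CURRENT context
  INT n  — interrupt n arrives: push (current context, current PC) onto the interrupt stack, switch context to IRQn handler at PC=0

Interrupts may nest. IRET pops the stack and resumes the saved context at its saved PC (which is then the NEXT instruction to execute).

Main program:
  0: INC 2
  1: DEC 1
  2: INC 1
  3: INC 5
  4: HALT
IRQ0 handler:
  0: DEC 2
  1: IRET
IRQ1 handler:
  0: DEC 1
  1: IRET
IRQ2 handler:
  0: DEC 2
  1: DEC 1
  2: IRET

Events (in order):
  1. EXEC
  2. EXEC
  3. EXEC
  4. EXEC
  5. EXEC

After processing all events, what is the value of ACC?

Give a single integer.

Event 1 (EXEC): [MAIN] PC=0: INC 2 -> ACC=2
Event 2 (EXEC): [MAIN] PC=1: DEC 1 -> ACC=1
Event 3 (EXEC): [MAIN] PC=2: INC 1 -> ACC=2
Event 4 (EXEC): [MAIN] PC=3: INC 5 -> ACC=7
Event 5 (EXEC): [MAIN] PC=4: HALT

Answer: 7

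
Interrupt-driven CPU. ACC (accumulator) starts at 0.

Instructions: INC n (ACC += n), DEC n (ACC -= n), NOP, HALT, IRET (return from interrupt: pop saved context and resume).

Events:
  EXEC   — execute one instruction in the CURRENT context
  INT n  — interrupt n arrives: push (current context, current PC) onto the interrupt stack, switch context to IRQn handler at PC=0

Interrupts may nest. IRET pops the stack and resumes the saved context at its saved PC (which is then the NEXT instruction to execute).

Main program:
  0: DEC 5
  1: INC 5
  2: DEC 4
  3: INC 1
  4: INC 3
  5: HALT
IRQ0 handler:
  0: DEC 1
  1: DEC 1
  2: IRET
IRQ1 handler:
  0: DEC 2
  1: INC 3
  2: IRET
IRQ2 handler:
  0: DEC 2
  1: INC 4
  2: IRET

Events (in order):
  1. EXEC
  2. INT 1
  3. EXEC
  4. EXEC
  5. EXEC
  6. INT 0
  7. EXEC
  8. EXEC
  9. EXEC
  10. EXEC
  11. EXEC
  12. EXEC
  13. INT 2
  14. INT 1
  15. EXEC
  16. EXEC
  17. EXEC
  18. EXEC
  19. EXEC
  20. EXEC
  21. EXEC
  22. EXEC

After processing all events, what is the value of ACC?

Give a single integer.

Event 1 (EXEC): [MAIN] PC=0: DEC 5 -> ACC=-5
Event 2 (INT 1): INT 1 arrives: push (MAIN, PC=1), enter IRQ1 at PC=0 (depth now 1)
Event 3 (EXEC): [IRQ1] PC=0: DEC 2 -> ACC=-7
Event 4 (EXEC): [IRQ1] PC=1: INC 3 -> ACC=-4
Event 5 (EXEC): [IRQ1] PC=2: IRET -> resume MAIN at PC=1 (depth now 0)
Event 6 (INT 0): INT 0 arrives: push (MAIN, PC=1), enter IRQ0 at PC=0 (depth now 1)
Event 7 (EXEC): [IRQ0] PC=0: DEC 1 -> ACC=-5
Event 8 (EXEC): [IRQ0] PC=1: DEC 1 -> ACC=-6
Event 9 (EXEC): [IRQ0] PC=2: IRET -> resume MAIN at PC=1 (depth now 0)
Event 10 (EXEC): [MAIN] PC=1: INC 5 -> ACC=-1
Event 11 (EXEC): [MAIN] PC=2: DEC 4 -> ACC=-5
Event 12 (EXEC): [MAIN] PC=3: INC 1 -> ACC=-4
Event 13 (INT 2): INT 2 arrives: push (MAIN, PC=4), enter IRQ2 at PC=0 (depth now 1)
Event 14 (INT 1): INT 1 arrives: push (IRQ2, PC=0), enter IRQ1 at PC=0 (depth now 2)
Event 15 (EXEC): [IRQ1] PC=0: DEC 2 -> ACC=-6
Event 16 (EXEC): [IRQ1] PC=1: INC 3 -> ACC=-3
Event 17 (EXEC): [IRQ1] PC=2: IRET -> resume IRQ2 at PC=0 (depth now 1)
Event 18 (EXEC): [IRQ2] PC=0: DEC 2 -> ACC=-5
Event 19 (EXEC): [IRQ2] PC=1: INC 4 -> ACC=-1
Event 20 (EXEC): [IRQ2] PC=2: IRET -> resume MAIN at PC=4 (depth now 0)
Event 21 (EXEC): [MAIN] PC=4: INC 3 -> ACC=2
Event 22 (EXEC): [MAIN] PC=5: HALT

Answer: 2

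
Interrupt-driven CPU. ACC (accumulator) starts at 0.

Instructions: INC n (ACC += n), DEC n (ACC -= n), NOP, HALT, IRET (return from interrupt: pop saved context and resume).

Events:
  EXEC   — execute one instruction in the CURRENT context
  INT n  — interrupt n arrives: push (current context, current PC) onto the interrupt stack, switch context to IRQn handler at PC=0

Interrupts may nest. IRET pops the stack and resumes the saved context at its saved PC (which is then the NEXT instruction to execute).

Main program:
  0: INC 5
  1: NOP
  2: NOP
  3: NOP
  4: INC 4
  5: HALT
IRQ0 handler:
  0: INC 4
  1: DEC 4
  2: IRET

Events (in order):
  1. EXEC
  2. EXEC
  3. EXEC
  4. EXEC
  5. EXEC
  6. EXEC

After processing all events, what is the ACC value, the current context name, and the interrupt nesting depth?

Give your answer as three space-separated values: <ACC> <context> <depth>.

Answer: 9 MAIN 0

Derivation:
Event 1 (EXEC): [MAIN] PC=0: INC 5 -> ACC=5
Event 2 (EXEC): [MAIN] PC=1: NOP
Event 3 (EXEC): [MAIN] PC=2: NOP
Event 4 (EXEC): [MAIN] PC=3: NOP
Event 5 (EXEC): [MAIN] PC=4: INC 4 -> ACC=9
Event 6 (EXEC): [MAIN] PC=5: HALT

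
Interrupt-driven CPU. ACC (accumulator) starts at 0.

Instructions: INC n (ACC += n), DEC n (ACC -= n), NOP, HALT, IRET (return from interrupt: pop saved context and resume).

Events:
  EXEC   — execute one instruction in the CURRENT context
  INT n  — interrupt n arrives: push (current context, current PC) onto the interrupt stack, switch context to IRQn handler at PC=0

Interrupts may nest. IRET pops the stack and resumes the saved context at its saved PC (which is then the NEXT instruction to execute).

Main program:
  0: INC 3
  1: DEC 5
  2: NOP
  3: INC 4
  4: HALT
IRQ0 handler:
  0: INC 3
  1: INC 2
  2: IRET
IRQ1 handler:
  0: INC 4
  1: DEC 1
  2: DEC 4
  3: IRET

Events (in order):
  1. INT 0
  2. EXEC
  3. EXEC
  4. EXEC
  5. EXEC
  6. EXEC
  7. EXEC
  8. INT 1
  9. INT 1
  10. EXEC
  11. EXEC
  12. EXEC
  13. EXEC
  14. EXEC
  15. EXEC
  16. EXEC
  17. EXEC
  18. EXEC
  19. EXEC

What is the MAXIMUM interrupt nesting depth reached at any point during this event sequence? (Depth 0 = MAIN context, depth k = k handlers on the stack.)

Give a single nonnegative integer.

Answer: 2

Derivation:
Event 1 (INT 0): INT 0 arrives: push (MAIN, PC=0), enter IRQ0 at PC=0 (depth now 1) [depth=1]
Event 2 (EXEC): [IRQ0] PC=0: INC 3 -> ACC=3 [depth=1]
Event 3 (EXEC): [IRQ0] PC=1: INC 2 -> ACC=5 [depth=1]
Event 4 (EXEC): [IRQ0] PC=2: IRET -> resume MAIN at PC=0 (depth now 0) [depth=0]
Event 5 (EXEC): [MAIN] PC=0: INC 3 -> ACC=8 [depth=0]
Event 6 (EXEC): [MAIN] PC=1: DEC 5 -> ACC=3 [depth=0]
Event 7 (EXEC): [MAIN] PC=2: NOP [depth=0]
Event 8 (INT 1): INT 1 arrives: push (MAIN, PC=3), enter IRQ1 at PC=0 (depth now 1) [depth=1]
Event 9 (INT 1): INT 1 arrives: push (IRQ1, PC=0), enter IRQ1 at PC=0 (depth now 2) [depth=2]
Event 10 (EXEC): [IRQ1] PC=0: INC 4 -> ACC=7 [depth=2]
Event 11 (EXEC): [IRQ1] PC=1: DEC 1 -> ACC=6 [depth=2]
Event 12 (EXEC): [IRQ1] PC=2: DEC 4 -> ACC=2 [depth=2]
Event 13 (EXEC): [IRQ1] PC=3: IRET -> resume IRQ1 at PC=0 (depth now 1) [depth=1]
Event 14 (EXEC): [IRQ1] PC=0: INC 4 -> ACC=6 [depth=1]
Event 15 (EXEC): [IRQ1] PC=1: DEC 1 -> ACC=5 [depth=1]
Event 16 (EXEC): [IRQ1] PC=2: DEC 4 -> ACC=1 [depth=1]
Event 17 (EXEC): [IRQ1] PC=3: IRET -> resume MAIN at PC=3 (depth now 0) [depth=0]
Event 18 (EXEC): [MAIN] PC=3: INC 4 -> ACC=5 [depth=0]
Event 19 (EXEC): [MAIN] PC=4: HALT [depth=0]
Max depth observed: 2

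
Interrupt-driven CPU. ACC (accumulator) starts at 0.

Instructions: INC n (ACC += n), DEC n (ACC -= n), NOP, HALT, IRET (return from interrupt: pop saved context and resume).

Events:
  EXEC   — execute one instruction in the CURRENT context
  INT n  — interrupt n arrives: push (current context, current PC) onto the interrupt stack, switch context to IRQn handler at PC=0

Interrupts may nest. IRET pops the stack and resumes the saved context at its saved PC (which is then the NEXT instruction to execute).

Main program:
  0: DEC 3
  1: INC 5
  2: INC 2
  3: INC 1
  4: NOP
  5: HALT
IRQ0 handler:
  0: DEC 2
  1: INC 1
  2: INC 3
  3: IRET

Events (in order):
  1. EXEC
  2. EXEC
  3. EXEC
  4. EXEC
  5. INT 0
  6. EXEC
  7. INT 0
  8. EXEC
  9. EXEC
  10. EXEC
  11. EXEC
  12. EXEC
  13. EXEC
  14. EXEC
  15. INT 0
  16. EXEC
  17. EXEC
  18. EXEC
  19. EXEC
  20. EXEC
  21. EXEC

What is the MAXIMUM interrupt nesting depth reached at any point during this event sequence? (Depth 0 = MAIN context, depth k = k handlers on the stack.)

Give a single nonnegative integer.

Answer: 2

Derivation:
Event 1 (EXEC): [MAIN] PC=0: DEC 3 -> ACC=-3 [depth=0]
Event 2 (EXEC): [MAIN] PC=1: INC 5 -> ACC=2 [depth=0]
Event 3 (EXEC): [MAIN] PC=2: INC 2 -> ACC=4 [depth=0]
Event 4 (EXEC): [MAIN] PC=3: INC 1 -> ACC=5 [depth=0]
Event 5 (INT 0): INT 0 arrives: push (MAIN, PC=4), enter IRQ0 at PC=0 (depth now 1) [depth=1]
Event 6 (EXEC): [IRQ0] PC=0: DEC 2 -> ACC=3 [depth=1]
Event 7 (INT 0): INT 0 arrives: push (IRQ0, PC=1), enter IRQ0 at PC=0 (depth now 2) [depth=2]
Event 8 (EXEC): [IRQ0] PC=0: DEC 2 -> ACC=1 [depth=2]
Event 9 (EXEC): [IRQ0] PC=1: INC 1 -> ACC=2 [depth=2]
Event 10 (EXEC): [IRQ0] PC=2: INC 3 -> ACC=5 [depth=2]
Event 11 (EXEC): [IRQ0] PC=3: IRET -> resume IRQ0 at PC=1 (depth now 1) [depth=1]
Event 12 (EXEC): [IRQ0] PC=1: INC 1 -> ACC=6 [depth=1]
Event 13 (EXEC): [IRQ0] PC=2: INC 3 -> ACC=9 [depth=1]
Event 14 (EXEC): [IRQ0] PC=3: IRET -> resume MAIN at PC=4 (depth now 0) [depth=0]
Event 15 (INT 0): INT 0 arrives: push (MAIN, PC=4), enter IRQ0 at PC=0 (depth now 1) [depth=1]
Event 16 (EXEC): [IRQ0] PC=0: DEC 2 -> ACC=7 [depth=1]
Event 17 (EXEC): [IRQ0] PC=1: INC 1 -> ACC=8 [depth=1]
Event 18 (EXEC): [IRQ0] PC=2: INC 3 -> ACC=11 [depth=1]
Event 19 (EXEC): [IRQ0] PC=3: IRET -> resume MAIN at PC=4 (depth now 0) [depth=0]
Event 20 (EXEC): [MAIN] PC=4: NOP [depth=0]
Event 21 (EXEC): [MAIN] PC=5: HALT [depth=0]
Max depth observed: 2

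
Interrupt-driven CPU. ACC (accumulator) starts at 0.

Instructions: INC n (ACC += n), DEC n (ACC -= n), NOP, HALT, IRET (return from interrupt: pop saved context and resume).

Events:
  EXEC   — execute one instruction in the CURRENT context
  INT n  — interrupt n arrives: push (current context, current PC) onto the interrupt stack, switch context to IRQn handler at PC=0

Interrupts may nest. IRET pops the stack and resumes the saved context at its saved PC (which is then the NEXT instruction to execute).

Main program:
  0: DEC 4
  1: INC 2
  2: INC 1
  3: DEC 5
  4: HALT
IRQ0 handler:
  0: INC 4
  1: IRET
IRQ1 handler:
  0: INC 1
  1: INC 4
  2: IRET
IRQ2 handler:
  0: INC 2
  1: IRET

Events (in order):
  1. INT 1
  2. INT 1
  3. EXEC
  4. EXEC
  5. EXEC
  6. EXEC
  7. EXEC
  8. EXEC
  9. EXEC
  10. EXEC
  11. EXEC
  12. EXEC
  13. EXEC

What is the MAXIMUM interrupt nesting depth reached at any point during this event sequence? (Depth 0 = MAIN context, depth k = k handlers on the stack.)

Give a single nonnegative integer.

Event 1 (INT 1): INT 1 arrives: push (MAIN, PC=0), enter IRQ1 at PC=0 (depth now 1) [depth=1]
Event 2 (INT 1): INT 1 arrives: push (IRQ1, PC=0), enter IRQ1 at PC=0 (depth now 2) [depth=2]
Event 3 (EXEC): [IRQ1] PC=0: INC 1 -> ACC=1 [depth=2]
Event 4 (EXEC): [IRQ1] PC=1: INC 4 -> ACC=5 [depth=2]
Event 5 (EXEC): [IRQ1] PC=2: IRET -> resume IRQ1 at PC=0 (depth now 1) [depth=1]
Event 6 (EXEC): [IRQ1] PC=0: INC 1 -> ACC=6 [depth=1]
Event 7 (EXEC): [IRQ1] PC=1: INC 4 -> ACC=10 [depth=1]
Event 8 (EXEC): [IRQ1] PC=2: IRET -> resume MAIN at PC=0 (depth now 0) [depth=0]
Event 9 (EXEC): [MAIN] PC=0: DEC 4 -> ACC=6 [depth=0]
Event 10 (EXEC): [MAIN] PC=1: INC 2 -> ACC=8 [depth=0]
Event 11 (EXEC): [MAIN] PC=2: INC 1 -> ACC=9 [depth=0]
Event 12 (EXEC): [MAIN] PC=3: DEC 5 -> ACC=4 [depth=0]
Event 13 (EXEC): [MAIN] PC=4: HALT [depth=0]
Max depth observed: 2

Answer: 2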